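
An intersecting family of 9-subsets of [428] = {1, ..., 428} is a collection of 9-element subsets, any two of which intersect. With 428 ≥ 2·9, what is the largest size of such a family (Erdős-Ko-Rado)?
max |F| = C(427, 8) = 25659958042163025

The Erdős-Ko-Rado theorem states: for n ≥ 2k, an intersecting family of k-subsets of an n-element set has size at most C(n − 1, k − 1), with equality for 'star' families {A ⊆ [n] : |A| = k, i ∈ A} (fix an element i). For n = 428, k = 9: C(427, 8) = 25659958042163025.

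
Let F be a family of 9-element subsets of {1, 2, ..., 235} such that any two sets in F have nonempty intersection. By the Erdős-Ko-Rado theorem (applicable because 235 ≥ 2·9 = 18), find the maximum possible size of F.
max |F| = C(234, 8) = 197549185007889

Erdős-Ko-Rado (1961): when n ≥ 2k, max |F| = C(n−1, k−1). The bound is attained by the star {A : i ∈ A} for any fixed i ∈ [n]. Here C(235−1, 9−1) = C(234, 8) = 197549185007889.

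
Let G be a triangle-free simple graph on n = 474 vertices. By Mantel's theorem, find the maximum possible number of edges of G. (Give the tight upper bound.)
ex(474, K_3) = ⌊474^2/4⌋ = 56169

Mantel (1907): a triangle-free graph on n vertices has at most ⌊n^2/4⌋ edges, with equality for the complete bipartite graph K_{⌊n/2⌋, ⌈n/2⌉}. For n = 474: ⌊474^2/4⌋ = ⌊224676/4⌋ = 56169. The extremal graph is K_{237, 237}, which has 237·237 = 56169 edges.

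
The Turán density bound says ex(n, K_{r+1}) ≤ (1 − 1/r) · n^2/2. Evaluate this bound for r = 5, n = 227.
Turán density bound = (4/5) · 227^2/2 = 103058/5 ≈ 20611.6

Turán's theorem: ex(n, K_{r+1}) is achieved by the complete r-partite Turán graph T(n, r) with parts as balanced as possible, and is at most (1 − 1/r) · n^2/2. For r = 5, n = 227: the density bound is (4/5) · 51529/2 = 103058/5 ≈ 20611.6. The integer-valued extremum is e(T(227, 5)) = 20611, which is strictly less than the density bound 103058/5 since 5 ∤ 227 (the parts of T(227, 5) cannot all be equal).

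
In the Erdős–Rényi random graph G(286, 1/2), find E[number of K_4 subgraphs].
E[# K_4] = C(286, 4) · (1/2)^C(4, 2) = 272963405 / 2^6 = 4265053.203125

For each 4-subset S of vertices (there are C(286, 4) = 272963405 such S), let X_S = 1 if S induces a K_4 (all C(4, 2) = 6 edges present). Then P(X_S = 1) = (1/2)^6 = 1/64. By linearity of expectation, E[# K_4] = C(286, 4) · (1/2)^6 = 272963405 / 64 = 4265053.203125.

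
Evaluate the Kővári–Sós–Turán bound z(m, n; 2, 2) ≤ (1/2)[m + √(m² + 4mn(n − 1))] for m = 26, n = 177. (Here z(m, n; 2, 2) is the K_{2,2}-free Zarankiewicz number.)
z(26, 177; 2, 2) ≤ (1/2)[26 + √(26² + 4·26·177·176)] = (1/2)[26 + √3240484] = 913.0672

Kővári–Sós–Turán: let r_1, ..., r_26 be the row sums and z = Σ r_i the total number of 1s. Each pair of columns can share at most one row with both entries 1 (else a 2×2 all-ones block appears), so Σ_i C(r_i, 2) ≤ C(177, 2) = 15576. By convexity Σ_i C(r_i, 2) ≥ 26·C(z/26, 2) = z(z − 26)/(2·26), giving z² − 26z − 26·177·176 ≤ 0 and hence z ≤ (1/2)[26 + √(676 + 4·809952)] = (1/2)[26 + √3240484] ≈ (1/2)(26 + 1800.1344) = 913.0672.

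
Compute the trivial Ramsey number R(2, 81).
R(2, 81) = 81

R(2, k) = k for all k ≥ 2: in a 2-colouring of K_k, either some edge is red (a red K_2) or all edges are blue (a blue K_k). And K_{80} coloured all-blue has no blue K_81, so R(2, 81) > 80. Hence R(2, 81) = 81.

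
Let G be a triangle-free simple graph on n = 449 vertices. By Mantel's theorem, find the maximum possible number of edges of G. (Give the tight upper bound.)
ex(449, K_3) = ⌊449^2/4⌋ = 50400

Mantel (1907): a triangle-free graph on n vertices has at most ⌊n^2/4⌋ edges, with equality for the complete bipartite graph K_{⌊n/2⌋, ⌈n/2⌉}. For n = 449: ⌊449^2/4⌋ = ⌊201601/4⌋ = 50400. The extremal graph is K_{224, 225}, which has 224·225 = 50400 edges.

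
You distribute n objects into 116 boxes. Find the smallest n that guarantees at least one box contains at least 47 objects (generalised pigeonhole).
n = (47 − 1)·116 + 1 = 5337

By the generalised pigeonhole principle, to guarantee some box contains ≥ r objects we need more than (r − 1) · k objects total. Threshold: n = (r − 1) · k + 1. With r = 47 and k = 116: n = 46 · 116 + 1 = 5336 + 1 = 5337. For n = 5336 = 46 · 116, we can put exactly 46 objects in every box, avoiding 47 in any single one — so 5337 is tight.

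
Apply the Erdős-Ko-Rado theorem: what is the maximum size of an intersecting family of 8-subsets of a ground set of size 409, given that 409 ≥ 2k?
max |F| = C(408, 7) = 354582711702648

The Erdős-Ko-Rado theorem states: for n ≥ 2k, an intersecting family of k-subsets of an n-element set has size at most C(n − 1, k − 1), with equality for 'star' families {A ⊆ [n] : |A| = k, i ∈ A} (fix an element i). For n = 409, k = 8: C(408, 7) = 354582711702648.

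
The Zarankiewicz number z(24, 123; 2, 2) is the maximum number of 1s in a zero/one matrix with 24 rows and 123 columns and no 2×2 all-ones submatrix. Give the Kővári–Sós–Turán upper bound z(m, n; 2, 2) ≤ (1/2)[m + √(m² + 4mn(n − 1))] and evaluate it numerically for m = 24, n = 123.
z(24, 123; 2, 2) ≤ (1/2)[24 + √(24² + 4·24·123·122)] = (1/2)[24 + √1441152] = 612.24

Kővári–Sós–Turán: let r_1, ..., r_24 be the row sums and z = Σ r_i the total number of 1s. Each pair of columns can share at most one row with both entries 1 (else a 2×2 all-ones block appears), so Σ_i C(r_i, 2) ≤ C(123, 2) = 7503. By convexity Σ_i C(r_i, 2) ≥ 24·C(z/24, 2) = z(z − 24)/(2·24), giving z² − 24z − 24·123·122 ≤ 0 and hence z ≤ (1/2)[24 + √(576 + 4·360144)] = (1/2)[24 + √1441152] ≈ (1/2)(24 + 1200.4799) = 612.24.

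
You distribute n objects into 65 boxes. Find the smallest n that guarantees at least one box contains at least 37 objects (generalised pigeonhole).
n = (37 − 1)·65 + 1 = 2341

By the generalised pigeonhole principle, to guarantee some box contains ≥ r objects we need more than (r − 1) · k objects total. Threshold: n = (r − 1) · k + 1. With r = 37 and k = 65: n = 36 · 65 + 1 = 2340 + 1 = 2341. For n = 2340 = 36 · 65, we can put exactly 36 objects in every box, avoiding 37 in any single one — so 2341 is tight.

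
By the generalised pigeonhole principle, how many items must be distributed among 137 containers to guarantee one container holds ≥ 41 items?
n = (41 − 1)·137 + 1 = 5481

By the generalised pigeonhole principle, to guarantee some box contains ≥ r objects we need more than (r − 1) · k objects total. Threshold: n = (r − 1) · k + 1. With r = 41 and k = 137: n = 40 · 137 + 1 = 5480 + 1 = 5481. For n = 5480 = 40 · 137, we can put exactly 40 objects in every box, avoiding 41 in any single one — so 5481 is tight.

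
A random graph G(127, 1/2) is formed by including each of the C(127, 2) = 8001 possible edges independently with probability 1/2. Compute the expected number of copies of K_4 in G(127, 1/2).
E[# K_4] = C(127, 4) · (1/2)^C(4, 2) = 10334625 / 2^6 = 161478.515625

For each 4-subset S of vertices (there are C(127, 4) = 10334625 such S), let X_S = 1 if S induces a K_4 (all C(4, 2) = 6 edges present). Then P(X_S = 1) = (1/2)^6 = 1/64. By linearity of expectation, E[# K_4] = C(127, 4) · (1/2)^6 = 10334625 / 64 = 161478.515625.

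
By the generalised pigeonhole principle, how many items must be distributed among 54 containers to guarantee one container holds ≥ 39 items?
n = (39 − 1)·54 + 1 = 2053

By the generalised pigeonhole principle, to guarantee some box contains ≥ r objects we need more than (r − 1) · k objects total. Threshold: n = (r − 1) · k + 1. With r = 39 and k = 54: n = 38 · 54 + 1 = 2052 + 1 = 2053. For n = 2052 = 38 · 54, we can put exactly 38 objects in every box, avoiding 39 in any single one — so 2053 is tight.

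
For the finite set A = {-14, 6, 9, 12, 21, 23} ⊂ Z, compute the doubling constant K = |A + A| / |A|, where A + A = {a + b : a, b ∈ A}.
K = |A + A| / |A| = 20/6 = 10/3

Enumerate A + A = {a + b : a, b ∈ A}. With |A| = 6, there are |A|^2 = 36 ordered sum pairs; collecting distinct values, A + A = {-28, -8, -5, -2, 7, 9, 12, 15, 18, 21, 24, 27, 29, 30, 32, 33, 35, 42, 44, 46}, so |A + A| = 20. Thus K = 20/6 = 10/3. For comparison, the minimum possible |A + A| over all 6-element sets is 2·6 − 1 = 11 (so min K = 11/6), attained only by arithmetic progressions.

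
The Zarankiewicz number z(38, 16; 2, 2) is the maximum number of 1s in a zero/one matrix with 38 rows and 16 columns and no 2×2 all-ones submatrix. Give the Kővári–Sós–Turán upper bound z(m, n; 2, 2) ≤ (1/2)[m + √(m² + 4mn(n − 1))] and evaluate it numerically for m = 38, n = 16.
z(38, 16; 2, 2) ≤ (1/2)[38 + √(38² + 4·38·16·15)] = (1/2)[38 + √37924] = 116.3704

Kővári–Sós–Turán: let r_1, ..., r_38 be the row sums and z = Σ r_i the total number of 1s. Each pair of columns can share at most one row with both entries 1 (else a 2×2 all-ones block appears), so Σ_i C(r_i, 2) ≤ C(16, 2) = 120. By convexity Σ_i C(r_i, 2) ≥ 38·C(z/38, 2) = z(z − 38)/(2·38), giving z² − 38z − 38·16·15 ≤ 0 and hence z ≤ (1/2)[38 + √(1444 + 4·9120)] = (1/2)[38 + √37924] ≈ (1/2)(38 + 194.7409) = 116.3704.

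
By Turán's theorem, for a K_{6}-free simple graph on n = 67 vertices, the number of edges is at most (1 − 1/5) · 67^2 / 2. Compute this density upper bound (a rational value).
Turán density bound = (4/5) · 67^2/2 = 8978/5 ≈ 1795.6

Turán's theorem: ex(n, K_{r+1}) is achieved by the complete r-partite Turán graph T(n, r) with parts as balanced as possible, and is at most (1 − 1/r) · n^2/2. For r = 5, n = 67: the density bound is (4/5) · 4489/2 = 8978/5 ≈ 1795.6. The integer-valued extremum is e(T(67, 5)) = 1795, which is strictly less than the density bound 8978/5 since 5 ∤ 67 (the parts of T(67, 5) cannot all be equal).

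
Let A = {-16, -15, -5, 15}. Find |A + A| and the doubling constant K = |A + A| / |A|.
K = |A + A| / |A| = 10/4 = 5/2

Enumerate A + A = {a + b : a, b ∈ A}. With |A| = 4, there are |A|^2 = 16 ordered sum pairs; collecting distinct values, A + A = {-32, -31, -30, -21, -20, -10, -1, 0, 10, 30}, so |A + A| = 10. Thus K = 10/4 = 5/2. For comparison, the minimum possible |A + A| over all 4-element sets is 2·4 − 1 = 7 (so min K = 7/4), attained only by arithmetic progressions.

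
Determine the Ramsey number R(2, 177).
R(2, 177) = 177

R(2, k) = k for all k ≥ 2: in a 2-colouring of K_k, either some edge is red (a red K_2) or all edges are blue (a blue K_k). And K_{176} coloured all-blue has no blue K_177, so R(2, 177) > 176. Hence R(2, 177) = 177.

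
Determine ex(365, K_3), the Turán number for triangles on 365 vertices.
ex(365, K_3) = ⌊365^2/4⌋ = 33306

Mantel (1907): a triangle-free graph on n vertices has at most ⌊n^2/4⌋ edges, with equality for the complete bipartite graph K_{⌊n/2⌋, ⌈n/2⌉}. For n = 365: ⌊365^2/4⌋ = ⌊133225/4⌋ = 33306. The extremal graph is K_{182, 183}, which has 182·183 = 33306 edges.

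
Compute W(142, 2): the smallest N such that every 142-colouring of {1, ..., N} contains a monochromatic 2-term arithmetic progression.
W(142, 2) = 142 + 1 = 143

A 2-term AP is any pair of integers, so a monochromatic 2-AP exists iff some colour is used at least twice. With 142 colours, the colouring i ↦ i on {1, ..., 142} uses each colour once, avoiding any monochromatic pair, so W(142, 2) > 142. For {1, ..., 143}, pigeonhole forces two integers of the same colour, which form a monochromatic 2-AP. Hence W(142, 2) = 143.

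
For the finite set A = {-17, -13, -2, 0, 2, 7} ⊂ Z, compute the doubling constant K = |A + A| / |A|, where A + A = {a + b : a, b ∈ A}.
K = |A + A| / |A| = 19/6

Enumerate A + A = {a + b : a, b ∈ A}. With |A| = 6, there are |A|^2 = 36 ordered sum pairs; collecting distinct values, A + A = {-34, -30, -26, -19, -17, -15, -13, -11, -10, -6, -4, -2, 0, 2, 4, 5, 7, 9, 14}, so |A + A| = 19. Thus K = 19/6. For comparison, the minimum possible |A + A| over all 6-element sets is 2·6 − 1 = 11 (so min K = 11/6), attained only by arithmetic progressions.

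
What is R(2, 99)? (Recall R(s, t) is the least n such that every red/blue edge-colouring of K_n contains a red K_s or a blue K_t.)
R(2, 99) = 99

R(2, k) = k for all k ≥ 2: in a 2-colouring of K_k, either some edge is red (a red K_2) or all edges are blue (a blue K_k). And K_{98} coloured all-blue has no blue K_99, so R(2, 99) > 98. Hence R(2, 99) = 99.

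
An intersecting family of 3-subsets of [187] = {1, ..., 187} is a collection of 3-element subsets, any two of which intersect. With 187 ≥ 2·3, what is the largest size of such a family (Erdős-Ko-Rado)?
max |F| = C(186, 2) = 17205

The Erdős-Ko-Rado theorem states: for n ≥ 2k, an intersecting family of k-subsets of an n-element set has size at most C(n − 1, k − 1), with equality for 'star' families {A ⊆ [n] : |A| = k, i ∈ A} (fix an element i). For n = 187, k = 3: C(186, 2) = 17205.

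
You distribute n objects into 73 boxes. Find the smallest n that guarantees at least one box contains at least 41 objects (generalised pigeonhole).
n = (41 − 1)·73 + 1 = 2921

By the generalised pigeonhole principle, to guarantee some box contains ≥ r objects we need more than (r − 1) · k objects total. Threshold: n = (r − 1) · k + 1. With r = 41 and k = 73: n = 40 · 73 + 1 = 2920 + 1 = 2921. For n = 2920 = 40 · 73, we can put exactly 40 objects in every box, avoiding 41 in any single one — so 2921 is tight.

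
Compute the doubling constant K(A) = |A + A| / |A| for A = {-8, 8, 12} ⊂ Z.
K = |A + A| / |A| = 6/3 = 2

Enumerate A + A = {a + b : a, b ∈ A}. With |A| = 3, there are |A|^2 = 9 ordered sum pairs; collecting distinct values, A + A = {-16, 0, 4, 16, 20, 24}, so |A + A| = 6. Thus K = 6/3 = 2. For comparison, the minimum possible |A + A| over all 3-element sets is 2·3 − 1 = 5 (so min K = 5/3), attained only by arithmetic progressions.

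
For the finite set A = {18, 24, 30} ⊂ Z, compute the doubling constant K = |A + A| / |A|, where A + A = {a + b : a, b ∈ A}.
K = |A + A| / |A| = 5/3

Enumerate A + A = {a + b : a, b ∈ A}. With |A| = 3, there are |A|^2 = 9 ordered sum pairs; collecting distinct values, A + A = {36, 42, 48, 54, 60}, so |A + A| = 5. Thus K = 5/3. Here |A + A| = 2|A| − 1 = 5, the minimum possible — so K = 5/3 is minimal, which holds iff A is an arithmetic progression.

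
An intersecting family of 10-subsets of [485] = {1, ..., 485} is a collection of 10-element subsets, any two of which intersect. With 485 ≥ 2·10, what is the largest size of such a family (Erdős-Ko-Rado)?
max |F| = C(484, 9) = 3726932724449030096

The Erdős-Ko-Rado theorem states: for n ≥ 2k, an intersecting family of k-subsets of an n-element set has size at most C(n − 1, k − 1), with equality for 'star' families {A ⊆ [n] : |A| = k, i ∈ A} (fix an element i). For n = 485, k = 10: C(484, 9) = 3726932724449030096.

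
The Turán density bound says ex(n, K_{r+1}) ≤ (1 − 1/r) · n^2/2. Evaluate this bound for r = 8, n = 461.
Turán density bound = (7/8) · 461^2/2 = 1487647/16 ≈ 92977.9375

Turán's theorem: ex(n, K_{r+1}) is achieved by the complete r-partite Turán graph T(n, r) with parts as balanced as possible, and is at most (1 − 1/r) · n^2/2. For r = 8, n = 461: the density bound is (7/8) · 212521/2 = 1487647/16 ≈ 92977.9375. The integer-valued extremum is e(T(461, 8)) = 92977, which is strictly less than the density bound 1487647/16 since 8 ∤ 461 (the parts of T(461, 8) cannot all be equal).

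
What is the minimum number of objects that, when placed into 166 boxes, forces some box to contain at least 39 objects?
n = (39 − 1)·166 + 1 = 6309

By the generalised pigeonhole principle, to guarantee some box contains ≥ r objects we need more than (r − 1) · k objects total. Threshold: n = (r − 1) · k + 1. With r = 39 and k = 166: n = 38 · 166 + 1 = 6308 + 1 = 6309. For n = 6308 = 38 · 166, we can put exactly 38 objects in every box, avoiding 39 in any single one — so 6309 is tight.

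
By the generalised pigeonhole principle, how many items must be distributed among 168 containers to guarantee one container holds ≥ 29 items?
n = (29 − 1)·168 + 1 = 4705

By the generalised pigeonhole principle, to guarantee some box contains ≥ r objects we need more than (r − 1) · k objects total. Threshold: n = (r − 1) · k + 1. With r = 29 and k = 168: n = 28 · 168 + 1 = 4704 + 1 = 4705. For n = 4704 = 28 · 168, we can put exactly 28 objects in every box, avoiding 29 in any single one — so 4705 is tight.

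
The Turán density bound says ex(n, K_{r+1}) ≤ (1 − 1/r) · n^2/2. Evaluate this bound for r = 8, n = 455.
Turán density bound = (7/8) · 455^2/2 = 1449175/16 ≈ 90573.4375

Turán's theorem: ex(n, K_{r+1}) is achieved by the complete r-partite Turán graph T(n, r) with parts as balanced as possible, and is at most (1 − 1/r) · n^2/2. For r = 8, n = 455: the density bound is (7/8) · 207025/2 = 1449175/16 ≈ 90573.4375. The integer-valued extremum is e(T(455, 8)) = 90573, which is strictly less than the density bound 1449175/16 since 8 ∤ 455 (the parts of T(455, 8) cannot all be equal).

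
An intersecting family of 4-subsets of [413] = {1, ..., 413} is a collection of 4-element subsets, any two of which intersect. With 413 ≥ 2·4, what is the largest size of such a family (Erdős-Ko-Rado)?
max |F| = C(412, 3) = 11571020

The Erdős-Ko-Rado theorem states: for n ≥ 2k, an intersecting family of k-subsets of an n-element set has size at most C(n − 1, k − 1), with equality for 'star' families {A ⊆ [n] : |A| = k, i ∈ A} (fix an element i). For n = 413, k = 4: C(412, 3) = 11571020.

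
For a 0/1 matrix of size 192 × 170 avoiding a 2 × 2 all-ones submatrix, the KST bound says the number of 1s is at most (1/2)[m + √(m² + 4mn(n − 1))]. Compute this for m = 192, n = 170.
z(192, 170; 2, 2) ≤ (1/2)[192 + √(192² + 4·192·170·169)] = (1/2)[192 + √22101504] = 2446.6118

Kővári–Sós–Turán: let r_1, ..., r_192 be the row sums and z = Σ r_i the total number of 1s. Each pair of columns can share at most one row with both entries 1 (else a 2×2 all-ones block appears), so Σ_i C(r_i, 2) ≤ C(170, 2) = 14365. By convexity Σ_i C(r_i, 2) ≥ 192·C(z/192, 2) = z(z − 192)/(2·192), giving z² − 192z − 192·170·169 ≤ 0 and hence z ≤ (1/2)[192 + √(36864 + 4·5516160)] = (1/2)[192 + √22101504] ≈ (1/2)(192 + 4701.2237) = 2446.6118.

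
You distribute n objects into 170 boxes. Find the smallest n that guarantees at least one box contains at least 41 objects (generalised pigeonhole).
n = (41 − 1)·170 + 1 = 6801

By the generalised pigeonhole principle, to guarantee some box contains ≥ r objects we need more than (r − 1) · k objects total. Threshold: n = (r − 1) · k + 1. With r = 41 and k = 170: n = 40 · 170 + 1 = 6800 + 1 = 6801. For n = 6800 = 40 · 170, we can put exactly 40 objects in every box, avoiding 41 in any single one — so 6801 is tight.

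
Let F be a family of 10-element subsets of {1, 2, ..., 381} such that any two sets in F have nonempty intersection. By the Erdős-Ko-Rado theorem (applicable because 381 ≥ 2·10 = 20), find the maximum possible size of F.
max |F| = C(380, 9) = 413842806206758500

The Erdős-Ko-Rado theorem states: for n ≥ 2k, an intersecting family of k-subsets of an n-element set has size at most C(n − 1, k − 1), with equality for 'star' families {A ⊆ [n] : |A| = k, i ∈ A} (fix an element i). For n = 381, k = 10: C(380, 9) = 413842806206758500.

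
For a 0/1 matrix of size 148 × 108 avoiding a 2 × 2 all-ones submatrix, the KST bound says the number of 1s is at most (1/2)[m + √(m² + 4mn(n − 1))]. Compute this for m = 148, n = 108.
z(148, 108; 2, 2) ≤ (1/2)[148 + √(148² + 4·148·108·107)] = (1/2)[148 + √6863056] = 1383.8717

Kővári–Sós–Turán: let r_1, ..., r_148 be the row sums and z = Σ r_i the total number of 1s. Each pair of columns can share at most one row with both entries 1 (else a 2×2 all-ones block appears), so Σ_i C(r_i, 2) ≤ C(108, 2) = 5778. By convexity Σ_i C(r_i, 2) ≥ 148·C(z/148, 2) = z(z − 148)/(2·148), giving z² − 148z − 148·108·107 ≤ 0 and hence z ≤ (1/2)[148 + √(21904 + 4·1710288)] = (1/2)[148 + √6863056] ≈ (1/2)(148 + 2619.7435) = 1383.8717.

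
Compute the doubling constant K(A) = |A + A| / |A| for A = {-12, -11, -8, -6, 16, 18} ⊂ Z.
K = |A + A| / |A| = 20/6 = 10/3

Enumerate A + A = {a + b : a, b ∈ A}. With |A| = 6, there are |A|^2 = 36 ordered sum pairs; collecting distinct values, A + A = {-24, -23, -22, -20, -19, -18, -17, -16, -14, -12, 4, 5, 6, 7, 8, 10, 12, 32, 34, 36}, so |A + A| = 20. Thus K = 20/6 = 10/3. For comparison, the minimum possible |A + A| over all 6-element sets is 2·6 − 1 = 11 (so min K = 11/6), attained only by arithmetic progressions.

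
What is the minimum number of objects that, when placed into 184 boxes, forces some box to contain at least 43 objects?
n = (43 − 1)·184 + 1 = 7729

By the generalised pigeonhole principle, to guarantee some box contains ≥ r objects we need more than (r − 1) · k objects total. Threshold: n = (r − 1) · k + 1. With r = 43 and k = 184: n = 42 · 184 + 1 = 7728 + 1 = 7729. For n = 7728 = 42 · 184, we can put exactly 42 objects in every box, avoiding 43 in any single one — so 7729 is tight.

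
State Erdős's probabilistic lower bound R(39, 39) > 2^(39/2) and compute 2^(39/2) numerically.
2^(39/2) = 741455.2002; so R(39, 39) > 741455.2002

Colour each edge of K_n uniformly at random with red/blue. The expected number of monochromatic K_39 is C(n, 39) · 2 · 2^(−C(39,2)). If C(n, 39) · 2^(1 − C(39,2)) < 1, then with positive probability no monochromatic K_39 exists, so R(39, 39) > n. The standard estimate C(n, 39) ≤ n^39/39! shows this inequality holds whenever n ≤ 2^(39/2) (since 39! · 2^(C(39,2) − 1) > 2^(39^2/2) ≥ n^39). Hence R(39, 39) > 2^(39/2) = 741455.2002.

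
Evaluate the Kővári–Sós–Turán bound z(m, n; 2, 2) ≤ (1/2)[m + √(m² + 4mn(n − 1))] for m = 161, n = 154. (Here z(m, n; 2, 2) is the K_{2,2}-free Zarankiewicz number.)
z(161, 154; 2, 2) ≤ (1/2)[161 + √(161² + 4·161·154·153)] = (1/2)[161 + √15199849] = 2029.8492

Kővári–Sós–Turán: let r_1, ..., r_161 be the row sums and z = Σ r_i the total number of 1s. Each pair of columns can share at most one row with both entries 1 (else a 2×2 all-ones block appears), so Σ_i C(r_i, 2) ≤ C(154, 2) = 11781. By convexity Σ_i C(r_i, 2) ≥ 161·C(z/161, 2) = z(z − 161)/(2·161), giving z² − 161z − 161·154·153 ≤ 0 and hence z ≤ (1/2)[161 + √(25921 + 4·3793482)] = (1/2)[161 + √15199849] ≈ (1/2)(161 + 3898.6984) = 2029.8492.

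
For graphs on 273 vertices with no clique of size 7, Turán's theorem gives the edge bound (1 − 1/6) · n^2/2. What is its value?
Turán density bound = (5/6) · 273^2/2 = 124215/4 ≈ 31053.75

Turán's theorem: ex(n, K_{r+1}) is achieved by the complete r-partite Turán graph T(n, r) with parts as balanced as possible, and is at most (1 − 1/r) · n^2/2. For r = 6, n = 273: the density bound is (5/6) · 74529/2 = 124215/4 ≈ 31053.75. The integer-valued extremum is e(T(273, 6)) = 31053, which is strictly less than the density bound 124215/4 since 6 ∤ 273 (the parts of T(273, 6) cannot all be equal).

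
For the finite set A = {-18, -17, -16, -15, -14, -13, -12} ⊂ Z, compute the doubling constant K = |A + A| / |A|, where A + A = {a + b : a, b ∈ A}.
K = |A + A| / |A| = 13/7

Enumerate A + A = {a + b : a, b ∈ A}. With |A| = 7, there are |A|^2 = 49 ordered sum pairs; collecting distinct values, A + A = {-36, -35, -34, -33, -32, -31, -30, -29, -28, -27, -26, -25, -24}, so |A + A| = 13. Thus K = 13/7. Here |A + A| = 2|A| − 1 = 13, the minimum possible — so K = 13/7 is minimal, which holds iff A is an arithmetic progression.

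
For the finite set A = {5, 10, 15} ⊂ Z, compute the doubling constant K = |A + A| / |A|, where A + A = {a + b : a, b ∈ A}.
K = |A + A| / |A| = 5/3

Enumerate A + A = {a + b : a, b ∈ A}. With |A| = 3, there are |A|^2 = 9 ordered sum pairs; collecting distinct values, A + A = {10, 15, 20, 25, 30}, so |A + A| = 5. Thus K = 5/3. Here |A + A| = 2|A| − 1 = 5, the minimum possible — so K = 5/3 is minimal, which holds iff A is an arithmetic progression.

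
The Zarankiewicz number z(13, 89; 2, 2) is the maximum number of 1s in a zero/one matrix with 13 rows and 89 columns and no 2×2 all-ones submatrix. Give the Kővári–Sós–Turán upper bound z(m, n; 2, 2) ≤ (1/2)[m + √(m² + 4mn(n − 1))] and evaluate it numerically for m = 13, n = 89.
z(13, 89; 2, 2) ≤ (1/2)[13 + √(13² + 4·13·89·88)] = (1/2)[13 + √407433] = 325.6524

Kővári–Sós–Turán: let r_1, ..., r_13 be the row sums and z = Σ r_i the total number of 1s. Each pair of columns can share at most one row with both entries 1 (else a 2×2 all-ones block appears), so Σ_i C(r_i, 2) ≤ C(89, 2) = 3916. By convexity Σ_i C(r_i, 2) ≥ 13·C(z/13, 2) = z(z − 13)/(2·13), giving z² − 13z − 13·89·88 ≤ 0 and hence z ≤ (1/2)[13 + √(169 + 4·101816)] = (1/2)[13 + √407433] ≈ (1/2)(13 + 638.3048) = 325.6524.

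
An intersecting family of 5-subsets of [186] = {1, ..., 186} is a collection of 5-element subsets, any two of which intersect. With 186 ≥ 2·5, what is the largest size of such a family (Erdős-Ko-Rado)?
max |F| = C(185, 4) = 47239010

The Erdős-Ko-Rado theorem states: for n ≥ 2k, an intersecting family of k-subsets of an n-element set has size at most C(n − 1, k − 1), with equality for 'star' families {A ⊆ [n] : |A| = k, i ∈ A} (fix an element i). For n = 186, k = 5: C(185, 4) = 47239010.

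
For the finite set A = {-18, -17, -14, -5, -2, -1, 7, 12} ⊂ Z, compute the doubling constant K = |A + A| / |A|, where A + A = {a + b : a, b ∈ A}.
K = |A + A| / |A| = 30/8 = 15/4

Enumerate A + A = {a + b : a, b ∈ A}. With |A| = 8, there are |A|^2 = 64 ordered sum pairs; collecting distinct values, A + A = {-36, -35, -34, -32, -31, -28, -23, -22, -20, -19, -18, -16, -15, -11, -10, -7, -6, -5, -4, -3, -2, 2, 5, 6, 7, 10, 11, 14, 19, 24}, so |A + A| = 30. Thus K = 30/8 = 15/4. For comparison, the minimum possible |A + A| over all 8-element sets is 2·8 − 1 = 15 (so min K = 15/8), attained only by arithmetic progressions.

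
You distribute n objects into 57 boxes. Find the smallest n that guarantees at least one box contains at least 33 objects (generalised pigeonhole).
n = (33 − 1)·57 + 1 = 1825

By the generalised pigeonhole principle, to guarantee some box contains ≥ r objects we need more than (r − 1) · k objects total. Threshold: n = (r − 1) · k + 1. With r = 33 and k = 57: n = 32 · 57 + 1 = 1824 + 1 = 1825. For n = 1824 = 32 · 57, we can put exactly 32 objects in every box, avoiding 33 in any single one — so 1825 is tight.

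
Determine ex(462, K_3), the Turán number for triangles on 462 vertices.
ex(462, K_3) = ⌊462^2/4⌋ = 53361

Mantel (1907): a triangle-free graph on n vertices has at most ⌊n^2/4⌋ edges, with equality for the complete bipartite graph K_{⌊n/2⌋, ⌈n/2⌉}. For n = 462: ⌊462^2/4⌋ = ⌊213444/4⌋ = 53361. The extremal graph is K_{231, 231}, which has 231·231 = 53361 edges.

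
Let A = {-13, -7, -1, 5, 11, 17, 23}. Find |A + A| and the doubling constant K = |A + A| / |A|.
K = |A + A| / |A| = 13/7

Enumerate A + A = {a + b : a, b ∈ A}. With |A| = 7, there are |A|^2 = 49 ordered sum pairs; collecting distinct values, A + A = {-26, -20, -14, -8, -2, 4, 10, 16, 22, 28, 34, 40, 46}, so |A + A| = 13. Thus K = 13/7. Here |A + A| = 2|A| − 1 = 13, the minimum possible — so K = 13/7 is minimal, which holds iff A is an arithmetic progression.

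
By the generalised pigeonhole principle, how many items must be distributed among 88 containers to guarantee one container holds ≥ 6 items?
n = (6 − 1)·88 + 1 = 441

By the generalised pigeonhole principle, to guarantee some box contains ≥ r objects we need more than (r − 1) · k objects total. Threshold: n = (r − 1) · k + 1. With r = 6 and k = 88: n = 5 · 88 + 1 = 440 + 1 = 441. For n = 440 = 5 · 88, we can put exactly 5 objects in every box, avoiding 6 in any single one — so 441 is tight.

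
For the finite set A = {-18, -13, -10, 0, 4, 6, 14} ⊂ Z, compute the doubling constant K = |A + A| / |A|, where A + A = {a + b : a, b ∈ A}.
K = |A + A| / |A| = 26/7

Enumerate A + A = {a + b : a, b ∈ A}. With |A| = 7, there are |A|^2 = 49 ordered sum pairs; collecting distinct values, A + A = {-36, -31, -28, -26, -23, -20, -18, -14, -13, -12, -10, -9, -7, -6, -4, 0, 1, 4, 6, 8, 10, 12, 14, 18, 20, 28}, so |A + A| = 26. Thus K = 26/7. For comparison, the minimum possible |A + A| over all 7-element sets is 2·7 − 1 = 13 (so min K = 13/7), attained only by arithmetic progressions.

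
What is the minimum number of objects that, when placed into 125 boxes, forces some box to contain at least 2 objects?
n = (2 − 1)·125 + 1 = 126

By the generalised pigeonhole principle, to guarantee some box contains ≥ r objects we need more than (r − 1) · k objects total. Threshold: n = (r − 1) · k + 1. With r = 2 and k = 125: n = 1 · 125 + 1 = 125 + 1 = 126. For n = 125 = 1 · 125, we can put exactly 1 objects in every box, avoiding 2 in any single one — so 126 is tight.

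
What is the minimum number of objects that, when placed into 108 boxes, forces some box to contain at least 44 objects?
n = (44 − 1)·108 + 1 = 4645

By the generalised pigeonhole principle, to guarantee some box contains ≥ r objects we need more than (r − 1) · k objects total. Threshold: n = (r − 1) · k + 1. With r = 44 and k = 108: n = 43 · 108 + 1 = 4644 + 1 = 4645. For n = 4644 = 43 · 108, we can put exactly 43 objects in every box, avoiding 44 in any single one — so 4645 is tight.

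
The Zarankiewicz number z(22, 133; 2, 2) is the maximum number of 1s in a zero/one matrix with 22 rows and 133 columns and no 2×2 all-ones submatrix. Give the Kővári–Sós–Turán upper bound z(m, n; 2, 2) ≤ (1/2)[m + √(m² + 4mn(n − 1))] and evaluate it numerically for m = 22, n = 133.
z(22, 133; 2, 2) ≤ (1/2)[22 + √(22² + 4·22·133·132)] = (1/2)[22 + √1545412] = 632.573

Kővári–Sós–Turán: let r_1, ..., r_22 be the row sums and z = Σ r_i the total number of 1s. Each pair of columns can share at most one row with both entries 1 (else a 2×2 all-ones block appears), so Σ_i C(r_i, 2) ≤ C(133, 2) = 8778. By convexity Σ_i C(r_i, 2) ≥ 22·C(z/22, 2) = z(z − 22)/(2·22), giving z² − 22z − 22·133·132 ≤ 0 and hence z ≤ (1/2)[22 + √(484 + 4·386232)] = (1/2)[22 + √1545412] ≈ (1/2)(22 + 1243.146) = 632.573.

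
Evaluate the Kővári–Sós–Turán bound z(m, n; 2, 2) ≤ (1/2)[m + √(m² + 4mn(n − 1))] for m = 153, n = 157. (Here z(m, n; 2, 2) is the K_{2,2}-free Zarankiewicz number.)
z(153, 157; 2, 2) ≤ (1/2)[153 + √(153² + 4·153·157·156)] = (1/2)[153 + √15012513] = 2013.7992

Kővári–Sós–Turán: let r_1, ..., r_153 be the row sums and z = Σ r_i the total number of 1s. Each pair of columns can share at most one row with both entries 1 (else a 2×2 all-ones block appears), so Σ_i C(r_i, 2) ≤ C(157, 2) = 12246. By convexity Σ_i C(r_i, 2) ≥ 153·C(z/153, 2) = z(z − 153)/(2·153), giving z² − 153z − 153·157·156 ≤ 0 and hence z ≤ (1/2)[153 + √(23409 + 4·3747276)] = (1/2)[153 + √15012513] ≈ (1/2)(153 + 3874.5984) = 2013.7992.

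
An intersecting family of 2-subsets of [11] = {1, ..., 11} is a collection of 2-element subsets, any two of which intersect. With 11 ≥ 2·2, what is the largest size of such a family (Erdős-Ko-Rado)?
max |F| = C(10, 1) = 10

Erdős-Ko-Rado (1961): when n ≥ 2k, max |F| = C(n−1, k−1). The bound is attained by the star {A : i ∈ A} for any fixed i ∈ [n]. Here C(11−1, 2−1) = C(10, 1) = 10.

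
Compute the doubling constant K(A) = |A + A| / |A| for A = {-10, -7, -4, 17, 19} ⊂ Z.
K = |A + A| / |A| = 14/5

Enumerate A + A = {a + b : a, b ∈ A}. With |A| = 5, there are |A|^2 = 25 ordered sum pairs; collecting distinct values, A + A = {-20, -17, -14, -11, -8, 7, 9, 10, 12, 13, 15, 34, 36, 38}, so |A + A| = 14. Thus K = 14/5. For comparison, the minimum possible |A + A| over all 5-element sets is 2·5 − 1 = 9 (so min K = 9/5), attained only by arithmetic progressions.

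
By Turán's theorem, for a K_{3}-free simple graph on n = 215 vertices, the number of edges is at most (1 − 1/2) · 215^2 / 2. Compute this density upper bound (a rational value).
Turán density bound = (1/2) · 215^2/2 = 46225/4 ≈ 11556.25

Turán's theorem: ex(n, K_{r+1}) is achieved by the complete r-partite Turán graph T(n, r) with parts as balanced as possible, and is at most (1 − 1/r) · n^2/2. For r = 2, n = 215: the density bound is (1/2) · 46225/2 = 46225/4 ≈ 11556.25. The integer-valued extremum is e(T(215, 2)) = 11556, which is strictly less than the density bound 46225/4 since 2 ∤ 215 (the parts of T(215, 2) cannot all be equal).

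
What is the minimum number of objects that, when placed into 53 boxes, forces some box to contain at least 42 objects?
n = (42 − 1)·53 + 1 = 2174

By the generalised pigeonhole principle, to guarantee some box contains ≥ r objects we need more than (r − 1) · k objects total. Threshold: n = (r − 1) · k + 1. With r = 42 and k = 53: n = 41 · 53 + 1 = 2173 + 1 = 2174. For n = 2173 = 41 · 53, we can put exactly 41 objects in every box, avoiding 42 in any single one — so 2174 is tight.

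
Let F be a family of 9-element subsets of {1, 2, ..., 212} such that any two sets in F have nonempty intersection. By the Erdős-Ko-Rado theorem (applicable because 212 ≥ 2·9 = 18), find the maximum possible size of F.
max |F| = C(211, 8) = 85194673325190

Erdős-Ko-Rado (1961): when n ≥ 2k, max |F| = C(n−1, k−1). The bound is attained by the star {A : i ∈ A} for any fixed i ∈ [n]. Here C(212−1, 9−1) = C(211, 8) = 85194673325190.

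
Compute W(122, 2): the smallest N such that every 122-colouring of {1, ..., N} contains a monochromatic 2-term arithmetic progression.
W(122, 2) = 122 + 1 = 123

A 2-term AP is any pair of integers, so a monochromatic 2-AP exists iff some colour is used at least twice. With 122 colours, the colouring i ↦ i on {1, ..., 122} uses each colour once, avoiding any monochromatic pair, so W(122, 2) > 122. For {1, ..., 123}, pigeonhole forces two integers of the same colour, which form a monochromatic 2-AP. Hence W(122, 2) = 123.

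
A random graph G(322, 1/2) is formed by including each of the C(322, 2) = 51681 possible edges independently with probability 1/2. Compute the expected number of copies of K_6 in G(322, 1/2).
E[# K_6] = C(322, 6) · (1/2)^C(6, 2) = 1477254941008 / 2^15 = 92328433813/2048 ≈ 45082243.072754

For each 6-subset S of vertices (there are C(322, 6) = 1477254941008 such S), let X_S = 1 if S induces a K_6 (all C(6, 2) = 15 edges present). Then P(X_S = 1) = (1/2)^15 = 1/32768. By linearity of expectation, E[# K_6] = C(322, 6) · (1/2)^15 = 1477254941008 / 32768 = 92328433813/2048 ≈ 45082243.072754.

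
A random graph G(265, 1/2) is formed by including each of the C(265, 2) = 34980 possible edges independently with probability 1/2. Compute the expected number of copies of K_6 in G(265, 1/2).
E[# K_6] = C(265, 6) · (1/2)^C(6, 2) = 454347559380 / 2^15 = 113586889845/8192 ≈ 13865587.139282

For each 6-subset S of vertices (there are C(265, 6) = 454347559380 such S), let X_S = 1 if S induces a K_6 (all C(6, 2) = 15 edges present). Then P(X_S = 1) = (1/2)^15 = 1/32768. By linearity of expectation, E[# K_6] = C(265, 6) · (1/2)^15 = 454347559380 / 32768 = 113586889845/8192 ≈ 13865587.139282.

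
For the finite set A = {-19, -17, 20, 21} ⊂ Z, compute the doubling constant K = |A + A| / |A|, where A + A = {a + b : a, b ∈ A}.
K = |A + A| / |A| = 10/4 = 5/2

Enumerate A + A = {a + b : a, b ∈ A}. With |A| = 4, there are |A|^2 = 16 ordered sum pairs; collecting distinct values, A + A = {-38, -36, -34, 1, 2, 3, 4, 40, 41, 42}, so |A + A| = 10. Thus K = 10/4 = 5/2. For comparison, the minimum possible |A + A| over all 4-element sets is 2·4 − 1 = 7 (so min K = 7/4), attained only by arithmetic progressions.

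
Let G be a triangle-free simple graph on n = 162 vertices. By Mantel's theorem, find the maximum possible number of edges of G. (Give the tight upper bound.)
ex(162, K_3) = ⌊162^2/4⌋ = 6561

Mantel (1907): a triangle-free graph on n vertices has at most ⌊n^2/4⌋ edges, with equality for the complete bipartite graph K_{⌊n/2⌋, ⌈n/2⌉}. For n = 162: ⌊162^2/4⌋ = ⌊26244/4⌋ = 6561. The extremal graph is K_{81, 81}, which has 81·81 = 6561 edges.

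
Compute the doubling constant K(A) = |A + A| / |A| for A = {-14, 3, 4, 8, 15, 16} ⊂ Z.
K = |A + A| / |A| = 20/6 = 10/3

Enumerate A + A = {a + b : a, b ∈ A}. With |A| = 6, there are |A|^2 = 36 ordered sum pairs; collecting distinct values, A + A = {-28, -11, -10, -6, 1, 2, 6, 7, 8, 11, 12, 16, 18, 19, 20, 23, 24, 30, 31, 32}, so |A + A| = 20. Thus K = 20/6 = 10/3. For comparison, the minimum possible |A + A| over all 6-element sets is 2·6 − 1 = 11 (so min K = 11/6), attained only by arithmetic progressions.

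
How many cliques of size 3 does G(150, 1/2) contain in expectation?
E[# K_3] = C(150, 3) · (1/2)^C(3, 2) = 551300 / 2^3 = 137825/2 = 68912.5

For each 3-subset S of vertices (there are C(150, 3) = 551300 such S), let X_S = 1 if S induces a K_3 (all C(3, 2) = 3 edges present). Then P(X_S = 1) = (1/2)^3 = 1/8. By linearity of expectation, E[# K_3] = C(150, 3) · (1/2)^3 = 551300 / 8 = 137825/2 = 68912.5.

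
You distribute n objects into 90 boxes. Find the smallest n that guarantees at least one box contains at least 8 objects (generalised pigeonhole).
n = (8 − 1)·90 + 1 = 631

By the generalised pigeonhole principle, to guarantee some box contains ≥ r objects we need more than (r − 1) · k objects total. Threshold: n = (r − 1) · k + 1. With r = 8 and k = 90: n = 7 · 90 + 1 = 630 + 1 = 631. For n = 630 = 7 · 90, we can put exactly 7 objects in every box, avoiding 8 in any single one — so 631 is tight.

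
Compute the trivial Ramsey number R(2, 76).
R(2, 76) = 76

R(2, k) = k for all k ≥ 2: in a 2-colouring of K_k, either some edge is red (a red K_2) or all edges are blue (a blue K_k). And K_{75} coloured all-blue has no blue K_76, so R(2, 76) > 75. Hence R(2, 76) = 76.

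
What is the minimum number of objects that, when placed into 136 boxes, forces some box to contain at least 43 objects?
n = (43 − 1)·136 + 1 = 5713

By the generalised pigeonhole principle, to guarantee some box contains ≥ r objects we need more than (r − 1) · k objects total. Threshold: n = (r − 1) · k + 1. With r = 43 and k = 136: n = 42 · 136 + 1 = 5712 + 1 = 5713. For n = 5712 = 42 · 136, we can put exactly 42 objects in every box, avoiding 43 in any single one — so 5713 is tight.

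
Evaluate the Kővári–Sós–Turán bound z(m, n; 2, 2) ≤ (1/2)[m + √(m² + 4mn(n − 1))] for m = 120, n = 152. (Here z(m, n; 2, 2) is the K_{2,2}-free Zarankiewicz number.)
z(120, 152; 2, 2) ≤ (1/2)[120 + √(120² + 4·120·152·151)] = (1/2)[120 + √11031360] = 1720.6746

Kővári–Sós–Turán: let r_1, ..., r_120 be the row sums and z = Σ r_i the total number of 1s. Each pair of columns can share at most one row with both entries 1 (else a 2×2 all-ones block appears), so Σ_i C(r_i, 2) ≤ C(152, 2) = 11476. By convexity Σ_i C(r_i, 2) ≥ 120·C(z/120, 2) = z(z − 120)/(2·120), giving z² − 120z − 120·152·151 ≤ 0 and hence z ≤ (1/2)[120 + √(14400 + 4·2754240)] = (1/2)[120 + √11031360] ≈ (1/2)(120 + 3321.3491) = 1720.6746.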